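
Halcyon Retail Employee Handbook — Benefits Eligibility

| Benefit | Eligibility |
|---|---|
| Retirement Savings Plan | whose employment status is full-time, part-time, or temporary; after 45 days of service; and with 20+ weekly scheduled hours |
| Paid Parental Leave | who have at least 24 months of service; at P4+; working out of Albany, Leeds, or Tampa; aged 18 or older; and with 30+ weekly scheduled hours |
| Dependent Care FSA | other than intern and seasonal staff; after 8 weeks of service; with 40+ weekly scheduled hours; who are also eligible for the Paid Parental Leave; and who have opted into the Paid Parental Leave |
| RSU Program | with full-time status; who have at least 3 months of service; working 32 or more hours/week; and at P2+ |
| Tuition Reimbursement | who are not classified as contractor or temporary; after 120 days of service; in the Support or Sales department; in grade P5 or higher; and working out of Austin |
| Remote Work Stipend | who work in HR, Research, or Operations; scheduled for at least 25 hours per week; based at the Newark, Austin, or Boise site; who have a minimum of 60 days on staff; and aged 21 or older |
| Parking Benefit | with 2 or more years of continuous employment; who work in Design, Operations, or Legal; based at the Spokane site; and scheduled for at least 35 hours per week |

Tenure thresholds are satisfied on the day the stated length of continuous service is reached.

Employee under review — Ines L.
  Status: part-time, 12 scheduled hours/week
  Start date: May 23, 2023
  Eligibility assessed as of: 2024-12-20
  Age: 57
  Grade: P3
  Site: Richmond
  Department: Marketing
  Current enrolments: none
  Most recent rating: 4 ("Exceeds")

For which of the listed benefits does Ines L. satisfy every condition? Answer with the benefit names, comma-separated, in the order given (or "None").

Service from May 23, 2023 to 2024-12-20: 577 days.
Retirement Savings Plan — status part-time ✓; service 577 days ≥ 45 days ✓; 12 hrs/wk < 20 ✗ → not eligible.
Paid Parental Leave — service 577 days < 24 months (≈720 days) ✗ → not eligible.
Dependent Care FSA — status part-time ✓ (not excluded); service 577 days ≥ 8 weeks (≈56 days) ✓; 12 hrs/wk < 40 ✗ → not eligible.
RSU Program — status part-time ✗ (requires full-time) → not eligible.
Tuition Reimbursement — status part-time ✓ (not excluded); service 577 days ≥ 120 days ✓; dept Marketing ✗ → not eligible.
Remote Work Stipend — dept Marketing ✗ → not eligible.
Parking Benefit — service 577 days < 2 years (≈730 days) ✗ → not eligible.

None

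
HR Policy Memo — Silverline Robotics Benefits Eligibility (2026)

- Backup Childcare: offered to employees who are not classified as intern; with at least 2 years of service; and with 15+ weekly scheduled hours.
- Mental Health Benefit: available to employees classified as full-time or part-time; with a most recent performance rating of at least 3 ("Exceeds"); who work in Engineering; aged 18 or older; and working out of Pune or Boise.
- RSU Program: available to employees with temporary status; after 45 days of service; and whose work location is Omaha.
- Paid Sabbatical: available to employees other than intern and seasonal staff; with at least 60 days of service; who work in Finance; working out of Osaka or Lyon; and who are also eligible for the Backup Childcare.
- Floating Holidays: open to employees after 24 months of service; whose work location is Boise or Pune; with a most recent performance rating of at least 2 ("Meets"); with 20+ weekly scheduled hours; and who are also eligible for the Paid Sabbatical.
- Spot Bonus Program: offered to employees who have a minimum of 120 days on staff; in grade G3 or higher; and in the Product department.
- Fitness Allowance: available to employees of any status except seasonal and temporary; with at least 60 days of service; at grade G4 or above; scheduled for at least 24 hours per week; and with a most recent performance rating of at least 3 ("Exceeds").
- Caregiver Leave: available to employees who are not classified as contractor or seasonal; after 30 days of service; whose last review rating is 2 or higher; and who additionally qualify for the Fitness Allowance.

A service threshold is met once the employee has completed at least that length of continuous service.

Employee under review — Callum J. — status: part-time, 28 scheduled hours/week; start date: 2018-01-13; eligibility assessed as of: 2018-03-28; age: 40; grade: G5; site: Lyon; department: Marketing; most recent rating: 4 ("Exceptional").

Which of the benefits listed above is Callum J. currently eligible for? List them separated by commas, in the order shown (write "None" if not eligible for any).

Fitness Allowance, Caregiver Leave

Service from 2018-01-13 to 2018-03-28: 74 days.
Backup Childcare — status part-time ✓ (not excluded); service 74 days < 2 years (≈730 days) ✗ → not eligible.
Mental Health Benefit — status part-time ✓; rating 4 ≥ 3 ✓; dept Marketing ✗ → not eligible.
RSU Program — status part-time ✗ (requires temporary) → not eligible.
Paid Sabbatical — status part-time ✓ (not excluded); service 74 days ≥ 60 days ✓; dept Marketing ✗ → not eligible.
Floating Holidays — service 74 days < 24 months (≈720 days) ✗ → not eligible.
Spot Bonus Program — service 74 days < 120 days ✗ → not eligible.
Fitness Allowance — status part-time ✓ (not excluded); service 74 days ≥ 60 days ✓; grade G5 ≥ G4 ✓; 28 hrs/wk ≥ 24 ✓; rating 4 ≥ 3 ✓ → eligible.
Caregiver Leave — status part-time ✓ (not excluded); service 74 days ≥ 30 days ✓; rating 4 ≥ 2 ✓; eligible for Fitness Allowance ✓ → eligible.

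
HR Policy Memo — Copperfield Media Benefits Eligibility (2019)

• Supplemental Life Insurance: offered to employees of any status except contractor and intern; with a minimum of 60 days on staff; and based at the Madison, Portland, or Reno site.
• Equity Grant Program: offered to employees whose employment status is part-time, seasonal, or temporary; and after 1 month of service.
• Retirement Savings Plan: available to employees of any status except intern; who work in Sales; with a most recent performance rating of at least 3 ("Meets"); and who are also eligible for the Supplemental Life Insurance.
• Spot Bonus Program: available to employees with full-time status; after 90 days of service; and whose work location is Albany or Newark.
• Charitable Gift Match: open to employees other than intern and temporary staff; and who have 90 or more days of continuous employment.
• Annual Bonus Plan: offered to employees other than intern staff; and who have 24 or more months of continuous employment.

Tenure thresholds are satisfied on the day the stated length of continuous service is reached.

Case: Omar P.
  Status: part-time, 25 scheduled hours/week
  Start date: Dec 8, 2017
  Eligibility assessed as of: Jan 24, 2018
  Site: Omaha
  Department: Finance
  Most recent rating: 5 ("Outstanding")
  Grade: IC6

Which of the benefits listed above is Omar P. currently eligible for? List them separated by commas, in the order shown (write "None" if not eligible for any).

Service from Dec 8, 2017 to Jan 24, 2018: 47 days.
Supplemental Life Insurance — status part-time ✓ (not excluded); service 47 days < 60 days ✗ → not eligible.
Equity Grant Program — status part-time ✓; service 47 days ≥ 1 month (≈30 days) ✓ → eligible.
Retirement Savings Plan — status part-time ✓ (not excluded); dept Finance ✗ → not eligible.
Spot Bonus Program — status part-time ✗ (requires full-time) → not eligible.
Charitable Gift Match — status part-time ✓ (not excluded); service 47 days < 90 days ✗ → not eligible.
Annual Bonus Plan — status part-time ✓ (not excluded); service 47 days < 24 months (≈720 days) ✗ → not eligible.

Equity Grant Program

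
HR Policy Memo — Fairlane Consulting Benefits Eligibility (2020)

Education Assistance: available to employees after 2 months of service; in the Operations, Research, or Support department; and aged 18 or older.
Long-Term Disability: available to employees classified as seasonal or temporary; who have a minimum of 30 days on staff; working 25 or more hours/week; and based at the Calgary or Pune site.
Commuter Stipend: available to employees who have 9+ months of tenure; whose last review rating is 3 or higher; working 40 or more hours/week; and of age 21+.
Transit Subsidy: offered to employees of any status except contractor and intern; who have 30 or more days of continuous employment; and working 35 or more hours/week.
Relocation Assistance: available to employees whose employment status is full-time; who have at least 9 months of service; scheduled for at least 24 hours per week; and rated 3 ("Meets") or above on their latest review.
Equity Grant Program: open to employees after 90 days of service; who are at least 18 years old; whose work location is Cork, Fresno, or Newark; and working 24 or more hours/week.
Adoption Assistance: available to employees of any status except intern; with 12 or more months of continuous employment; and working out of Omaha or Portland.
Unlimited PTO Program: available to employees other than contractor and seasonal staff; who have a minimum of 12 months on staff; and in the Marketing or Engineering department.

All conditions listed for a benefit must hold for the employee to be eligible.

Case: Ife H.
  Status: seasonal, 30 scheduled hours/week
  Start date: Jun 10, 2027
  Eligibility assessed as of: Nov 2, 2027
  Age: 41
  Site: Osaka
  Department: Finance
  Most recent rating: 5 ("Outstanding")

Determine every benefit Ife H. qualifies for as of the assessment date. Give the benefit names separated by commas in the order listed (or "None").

Service from Jun 10, 2027 to Nov 2, 2027: 145 days.
Education Assistance — service 145 days ≥ 2 months (≈60 days) ✓; dept Finance ✗ → not eligible.
Long-Term Disability — status seasonal ✓; service 145 days ≥ 30 days ✓; 30 hrs/wk ≥ 25 ✓; site Osaka ✗ (not Calgary or Pune) → not eligible.
Commuter Stipend — service 145 days < 9 months (≈270 days) ✗ → not eligible.
Transit Subsidy — status seasonal ✓ (not excluded); service 145 days ≥ 30 days ✓; 30 hrs/wk < 35 ✗ → not eligible.
Relocation Assistance — status seasonal ✗ (requires full-time) → not eligible.
Equity Grant Program — service 145 days ≥ 90 days ✓; age 41 ≥ 18 ✓; site Osaka ✗ (not Cork, Fresno, or Newark) → not eligible.
Adoption Assistance — status seasonal ✓ (not excluded); service 145 days < 12 months (≈360 days) ✗ → not eligible.
Unlimited PTO Program — status seasonal ✗ (excluded) → not eligible.

None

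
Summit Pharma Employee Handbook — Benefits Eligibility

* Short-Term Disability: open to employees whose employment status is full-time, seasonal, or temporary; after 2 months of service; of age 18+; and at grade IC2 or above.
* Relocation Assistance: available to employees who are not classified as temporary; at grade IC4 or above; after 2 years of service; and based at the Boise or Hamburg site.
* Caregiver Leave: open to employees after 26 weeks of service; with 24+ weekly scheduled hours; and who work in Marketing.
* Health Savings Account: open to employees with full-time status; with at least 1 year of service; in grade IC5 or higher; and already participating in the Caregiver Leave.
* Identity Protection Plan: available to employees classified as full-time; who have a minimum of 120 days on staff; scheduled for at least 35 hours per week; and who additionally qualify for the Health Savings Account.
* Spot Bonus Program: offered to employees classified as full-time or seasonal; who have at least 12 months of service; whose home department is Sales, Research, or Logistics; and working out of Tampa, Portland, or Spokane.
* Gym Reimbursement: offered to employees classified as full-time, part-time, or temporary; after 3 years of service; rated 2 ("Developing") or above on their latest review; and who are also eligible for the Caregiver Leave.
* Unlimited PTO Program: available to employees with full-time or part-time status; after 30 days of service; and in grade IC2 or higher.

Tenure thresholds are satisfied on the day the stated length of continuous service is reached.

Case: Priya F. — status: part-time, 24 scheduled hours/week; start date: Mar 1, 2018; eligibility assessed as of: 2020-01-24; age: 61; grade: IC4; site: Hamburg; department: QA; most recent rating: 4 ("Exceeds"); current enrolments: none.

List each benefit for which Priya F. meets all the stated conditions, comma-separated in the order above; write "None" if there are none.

Unlimited PTO Program

Service from Mar 1, 2018 to 2020-01-24: 694 days.
Short-Term Disability — status part-time ✗ (requires full-time, seasonal, or temporary) → not eligible.
Relocation Assistance — status part-time ✓ (not excluded); grade IC4 ≥ IC4 ✓; service 694 days < 2 years (≈730 days) ✗ → not eligible.
Caregiver Leave — service 694 days ≥ 26 weeks (≈182 days) ✓; 24 hrs/wk ≥ 24 ✓; dept QA ✗ → not eligible.
Health Savings Account — status part-time ✗ (requires full-time) → not eligible.
Identity Protection Plan — status part-time ✗ (requires full-time) → not eligible.
Spot Bonus Program — status part-time ✗ (requires full-time or seasonal) → not eligible.
Gym Reimbursement — status part-time ✓; service 694 days < 3 years (≈1095 days) ✗ → not eligible.
Unlimited PTO Program — status part-time ✓; service 694 days ≥ 30 days ✓; grade IC4 ≥ IC2 ✓ → eligible.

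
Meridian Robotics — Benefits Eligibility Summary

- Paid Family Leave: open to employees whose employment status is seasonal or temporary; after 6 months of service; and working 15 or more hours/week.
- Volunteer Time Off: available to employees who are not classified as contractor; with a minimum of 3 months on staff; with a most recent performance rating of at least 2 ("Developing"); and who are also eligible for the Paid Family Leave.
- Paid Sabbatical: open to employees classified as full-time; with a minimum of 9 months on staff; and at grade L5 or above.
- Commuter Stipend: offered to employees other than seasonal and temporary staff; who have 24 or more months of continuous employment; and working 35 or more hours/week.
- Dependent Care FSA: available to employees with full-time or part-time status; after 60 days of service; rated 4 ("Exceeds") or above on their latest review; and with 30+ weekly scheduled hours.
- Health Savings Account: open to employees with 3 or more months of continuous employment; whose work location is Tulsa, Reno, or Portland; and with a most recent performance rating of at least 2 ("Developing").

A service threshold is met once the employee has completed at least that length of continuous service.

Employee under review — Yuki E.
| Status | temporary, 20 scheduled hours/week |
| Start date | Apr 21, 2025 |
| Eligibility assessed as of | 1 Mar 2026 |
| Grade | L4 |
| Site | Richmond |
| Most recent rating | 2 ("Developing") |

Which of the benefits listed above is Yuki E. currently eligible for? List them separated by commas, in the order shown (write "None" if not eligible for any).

Paid Family Leave, Volunteer Time Off

Service from Apr 21, 2025 to 1 Mar 2026: 314 days.
Paid Family Leave — status temporary ✓; service 314 days ≥ 6 months (≈180 days) ✓; 20 hrs/wk ≥ 15 ✓ → eligible.
Volunteer Time Off — status temporary ✓ (not excluded); service 314 days ≥ 3 months (≈90 days) ✓; rating 2 ≥ 2 ✓; eligible for Paid Family Leave ✓ → eligible.
Paid Sabbatical — status temporary ✗ (requires full-time) → not eligible.
Commuter Stipend — status temporary ✗ (excluded) → not eligible.
Dependent Care FSA — status temporary ✗ (requires full-time or part-time) → not eligible.
Health Savings Account — service 314 days ≥ 3 months (≈90 days) ✓; site Richmond ✗ (not Tulsa, Reno, or Portland) → not eligible.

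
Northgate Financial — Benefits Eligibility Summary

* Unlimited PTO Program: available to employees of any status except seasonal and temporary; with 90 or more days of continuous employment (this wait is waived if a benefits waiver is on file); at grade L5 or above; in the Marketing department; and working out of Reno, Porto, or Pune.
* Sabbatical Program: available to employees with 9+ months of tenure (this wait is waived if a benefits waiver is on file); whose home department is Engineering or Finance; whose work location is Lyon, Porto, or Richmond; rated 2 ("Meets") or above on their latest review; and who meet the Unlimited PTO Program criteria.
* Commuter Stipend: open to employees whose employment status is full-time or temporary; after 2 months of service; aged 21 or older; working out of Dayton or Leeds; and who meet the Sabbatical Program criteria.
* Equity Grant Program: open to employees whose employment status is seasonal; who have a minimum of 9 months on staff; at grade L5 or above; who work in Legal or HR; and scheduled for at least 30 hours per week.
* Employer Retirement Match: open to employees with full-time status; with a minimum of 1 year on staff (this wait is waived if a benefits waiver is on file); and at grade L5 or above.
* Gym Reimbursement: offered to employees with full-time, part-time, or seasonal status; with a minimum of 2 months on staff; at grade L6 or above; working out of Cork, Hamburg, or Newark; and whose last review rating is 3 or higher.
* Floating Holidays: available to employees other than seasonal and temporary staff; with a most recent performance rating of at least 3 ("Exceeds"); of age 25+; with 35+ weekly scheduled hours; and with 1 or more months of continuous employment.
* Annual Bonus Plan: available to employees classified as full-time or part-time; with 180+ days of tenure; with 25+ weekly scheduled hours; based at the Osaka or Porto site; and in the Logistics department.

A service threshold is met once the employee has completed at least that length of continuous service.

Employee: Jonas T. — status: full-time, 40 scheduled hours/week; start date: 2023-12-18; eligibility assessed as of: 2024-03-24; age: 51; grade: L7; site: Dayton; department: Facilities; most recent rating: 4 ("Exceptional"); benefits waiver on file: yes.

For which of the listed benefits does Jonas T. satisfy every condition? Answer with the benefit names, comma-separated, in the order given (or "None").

Service from 2023-12-18 to 2024-03-24: 97 days.
Unlimited PTO Program — status full-time ✓ (not excluded); benefits waiver on file ✓; grade L7 ≥ L5 ✓; dept Facilities ✗ → not eligible.
Sabbatical Program — benefits waiver on file ✓; dept Facilities ✗ → not eligible.
Commuter Stipend — status full-time ✓; service 97 days ≥ 2 months (≈60 days) ✓; age 51 ≥ 21 ✓; site Dayton ✓; not eligible for Sabbatical Program ✗ → not eligible.
Equity Grant Program — status full-time ✗ (requires seasonal) → not eligible.
Employer Retirement Match — status full-time ✓; benefits waiver on file ✓; grade L7 ≥ L5 ✓ → eligible.
Gym Reimbursement — status full-time ✓; service 97 days ≥ 2 months (≈60 days) ✓; grade L7 ≥ L6 ✓; site Dayton ✗ (not Cork, Hamburg, or Newark) → not eligible.
Floating Holidays — status full-time ✓ (not excluded); rating 4 ≥ 3 ✓; age 51 ≥ 25 ✓; 40 hrs/wk ≥ 35 ✓; service 97 days ≥ 1 month (≈30 days) ✓ → eligible.
Annual Bonus Plan — status full-time ✓; service 97 days < 180 days ✗ → not eligible.

Employer Retirement Match, Floating Holidays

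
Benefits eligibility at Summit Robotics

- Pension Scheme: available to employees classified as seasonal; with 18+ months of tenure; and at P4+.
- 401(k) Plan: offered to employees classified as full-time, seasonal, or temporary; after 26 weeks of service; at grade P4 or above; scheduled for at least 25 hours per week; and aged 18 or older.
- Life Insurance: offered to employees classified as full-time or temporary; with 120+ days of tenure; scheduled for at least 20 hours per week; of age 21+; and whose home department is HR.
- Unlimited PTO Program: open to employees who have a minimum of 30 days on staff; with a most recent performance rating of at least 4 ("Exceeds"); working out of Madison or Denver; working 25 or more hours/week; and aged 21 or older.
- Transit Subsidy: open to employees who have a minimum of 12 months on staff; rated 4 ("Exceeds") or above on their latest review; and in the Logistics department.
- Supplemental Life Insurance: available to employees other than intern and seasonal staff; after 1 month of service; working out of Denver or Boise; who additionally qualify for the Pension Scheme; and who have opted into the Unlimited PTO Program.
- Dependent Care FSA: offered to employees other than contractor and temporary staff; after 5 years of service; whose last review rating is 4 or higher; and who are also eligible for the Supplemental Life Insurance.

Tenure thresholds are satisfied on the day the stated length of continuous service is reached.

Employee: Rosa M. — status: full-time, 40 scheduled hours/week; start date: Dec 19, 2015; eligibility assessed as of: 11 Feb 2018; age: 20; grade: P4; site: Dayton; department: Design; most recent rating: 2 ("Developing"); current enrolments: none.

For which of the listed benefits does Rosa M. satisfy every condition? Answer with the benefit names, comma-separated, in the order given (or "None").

401(k) Plan

Service from Dec 19, 2015 to 11 Feb 2018: 785 days.
Pension Scheme — status full-time ✗ (requires seasonal) → not eligible.
401(k) Plan — status full-time ✓; service 785 days ≥ 26 weeks (≈182 days) ✓; grade P4 ≥ P4 ✓; 40 hrs/wk ≥ 25 ✓; age 20 ≥ 18 ✓ → eligible.
Life Insurance — status full-time ✓; service 785 days ≥ 120 days ✓; 40 hrs/wk ≥ 20 ✓; age 20 < 21 ✗ → not eligible.
Unlimited PTO Program — service 785 days ≥ 30 days ✓; rating 2 < 4 ✗ → not eligible.
Transit Subsidy — service 785 days ≥ 12 months (≈360 days) ✓; rating 2 < 4 ✗ → not eligible.
Supplemental Life Insurance — status full-time ✓ (not excluded); service 785 days ≥ 1 month (≈30 days) ✓; site Dayton ✗ (not Denver or Boise) → not eligible.
Dependent Care FSA — status full-time ✓ (not excluded); service 785 days < 5 years (≈1825 days) ✗ → not eligible.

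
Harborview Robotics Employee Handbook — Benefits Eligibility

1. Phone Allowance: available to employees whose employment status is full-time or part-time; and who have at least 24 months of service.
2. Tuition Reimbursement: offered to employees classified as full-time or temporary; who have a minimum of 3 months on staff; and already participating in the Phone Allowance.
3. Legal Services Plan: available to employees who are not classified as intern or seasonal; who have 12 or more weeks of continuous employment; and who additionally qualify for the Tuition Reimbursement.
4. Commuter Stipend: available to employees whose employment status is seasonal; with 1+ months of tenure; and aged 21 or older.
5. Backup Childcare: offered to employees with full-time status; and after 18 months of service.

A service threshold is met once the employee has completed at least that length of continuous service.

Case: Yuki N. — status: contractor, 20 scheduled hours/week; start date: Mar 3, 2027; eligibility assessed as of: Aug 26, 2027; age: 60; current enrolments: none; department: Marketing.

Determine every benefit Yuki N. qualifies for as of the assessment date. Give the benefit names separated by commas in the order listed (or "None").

None

Service from Mar 3, 2027 to Aug 26, 2027: 176 days.
Phone Allowance — status contractor ✗ (requires full-time or part-time) → not eligible.
Tuition Reimbursement — status contractor ✗ (requires full-time or temporary) → not eligible.
Legal Services Plan — status contractor ✓ (not excluded); service 176 days ≥ 12 weeks (≈84 days) ✓; not eligible for Tuition Reimbursement ✗ → not eligible.
Commuter Stipend — status contractor ✗ (requires seasonal) → not eligible.
Backup Childcare — status contractor ✗ (requires full-time) → not eligible.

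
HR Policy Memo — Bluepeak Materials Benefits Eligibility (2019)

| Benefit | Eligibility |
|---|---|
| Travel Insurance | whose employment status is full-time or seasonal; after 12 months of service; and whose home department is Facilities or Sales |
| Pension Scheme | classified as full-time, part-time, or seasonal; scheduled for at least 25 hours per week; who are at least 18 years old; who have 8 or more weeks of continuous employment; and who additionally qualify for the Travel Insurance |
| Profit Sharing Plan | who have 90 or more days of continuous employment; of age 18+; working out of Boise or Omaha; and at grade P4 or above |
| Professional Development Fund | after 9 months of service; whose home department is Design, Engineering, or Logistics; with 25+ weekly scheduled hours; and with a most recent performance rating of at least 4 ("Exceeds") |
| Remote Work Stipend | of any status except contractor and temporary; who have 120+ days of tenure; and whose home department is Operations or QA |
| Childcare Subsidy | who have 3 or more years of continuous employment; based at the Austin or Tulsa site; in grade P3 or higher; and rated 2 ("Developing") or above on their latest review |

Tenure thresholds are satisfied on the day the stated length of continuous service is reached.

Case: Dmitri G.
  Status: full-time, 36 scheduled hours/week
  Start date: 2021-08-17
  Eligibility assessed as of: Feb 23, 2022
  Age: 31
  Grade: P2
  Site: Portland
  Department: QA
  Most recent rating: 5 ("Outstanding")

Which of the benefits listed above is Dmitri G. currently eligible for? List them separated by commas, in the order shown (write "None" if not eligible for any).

Service from 2021-08-17 to Feb 23, 2022: 190 days.
Travel Insurance — status full-time ✓; service 190 days < 12 months (≈360 days) ✗ → not eligible.
Pension Scheme — status full-time ✓; 36 hrs/wk ≥ 25 ✓; age 31 ≥ 18 ✓; service 190 days ≥ 8 weeks (≈56 days) ✓; not eligible for Travel Insurance ✗ → not eligible.
Profit Sharing Plan — service 190 days ≥ 90 days ✓; age 31 ≥ 18 ✓; site Portland ✗ (not Boise or Omaha) → not eligible.
Professional Development Fund — service 190 days < 9 months (≈270 days) ✗ → not eligible.
Remote Work Stipend — status full-time ✓ (not excluded); service 190 days ≥ 120 days ✓; dept QA ✓ → eligible.
Childcare Subsidy — service 190 days < 3 years (≈1095 days) ✗ → not eligible.

Remote Work Stipend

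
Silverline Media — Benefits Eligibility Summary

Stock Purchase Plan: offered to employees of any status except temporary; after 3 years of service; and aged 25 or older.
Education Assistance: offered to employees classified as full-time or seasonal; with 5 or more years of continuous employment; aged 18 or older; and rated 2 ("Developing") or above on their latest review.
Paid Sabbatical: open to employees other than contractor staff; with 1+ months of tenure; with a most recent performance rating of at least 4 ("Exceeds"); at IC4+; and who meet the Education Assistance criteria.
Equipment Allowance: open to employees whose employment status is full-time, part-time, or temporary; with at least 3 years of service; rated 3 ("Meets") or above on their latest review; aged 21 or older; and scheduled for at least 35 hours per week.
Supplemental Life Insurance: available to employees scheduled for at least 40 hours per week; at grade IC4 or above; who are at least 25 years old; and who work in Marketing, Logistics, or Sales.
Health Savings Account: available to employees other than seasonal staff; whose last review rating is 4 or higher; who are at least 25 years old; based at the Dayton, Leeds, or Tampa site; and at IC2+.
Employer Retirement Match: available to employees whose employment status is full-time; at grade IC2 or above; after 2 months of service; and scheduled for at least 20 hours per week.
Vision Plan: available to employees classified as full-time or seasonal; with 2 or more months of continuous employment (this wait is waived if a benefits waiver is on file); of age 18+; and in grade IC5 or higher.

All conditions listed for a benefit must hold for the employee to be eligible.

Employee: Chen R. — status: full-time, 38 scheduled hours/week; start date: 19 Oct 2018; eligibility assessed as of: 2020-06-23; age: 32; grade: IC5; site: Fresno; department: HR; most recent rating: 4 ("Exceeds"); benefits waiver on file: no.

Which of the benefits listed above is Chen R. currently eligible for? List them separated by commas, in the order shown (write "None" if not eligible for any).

Service from 19 Oct 2018 to 2020-06-23: 613 days.
Stock Purchase Plan — status full-time ✓ (not excluded); service 613 days < 3 years (≈1095 days) ✗ → not eligible.
Education Assistance — status full-time ✓; service 613 days < 5 years (≈1825 days) ✗ → not eligible.
Paid Sabbatical — status full-time ✓ (not excluded); service 613 days ≥ 1 month (≈30 days) ✓; rating 4 ≥ 4 ✓; grade IC5 ≥ IC4 ✓; not eligible for Education Assistance ✗ → not eligible.
Equipment Allowance — status full-time ✓; service 613 days < 3 years (≈1095 days) ✗ → not eligible.
Supplemental Life Insurance — 38 hrs/wk < 40 ✗ → not eligible.
Health Savings Account — status full-time ✓ (not excluded); rating 4 ≥ 4 ✓; age 32 ≥ 25 ✓; site Fresno ✗ (not Dayton, Leeds, or Tampa) → not eligible.
Employer Retirement Match — status full-time ✓; grade IC5 ≥ IC2 ✓; service 613 days ≥ 2 months (≈60 days) ✓; 38 hrs/wk ≥ 20 ✓ → eligible.
Vision Plan — status full-time ✓; no waiver, service 613 days ≥ 2 months (≈60 days) ✓; age 32 ≥ 18 ✓; grade IC5 ≥ IC5 ✓ → eligible.

Employer Retirement Match, Vision Plan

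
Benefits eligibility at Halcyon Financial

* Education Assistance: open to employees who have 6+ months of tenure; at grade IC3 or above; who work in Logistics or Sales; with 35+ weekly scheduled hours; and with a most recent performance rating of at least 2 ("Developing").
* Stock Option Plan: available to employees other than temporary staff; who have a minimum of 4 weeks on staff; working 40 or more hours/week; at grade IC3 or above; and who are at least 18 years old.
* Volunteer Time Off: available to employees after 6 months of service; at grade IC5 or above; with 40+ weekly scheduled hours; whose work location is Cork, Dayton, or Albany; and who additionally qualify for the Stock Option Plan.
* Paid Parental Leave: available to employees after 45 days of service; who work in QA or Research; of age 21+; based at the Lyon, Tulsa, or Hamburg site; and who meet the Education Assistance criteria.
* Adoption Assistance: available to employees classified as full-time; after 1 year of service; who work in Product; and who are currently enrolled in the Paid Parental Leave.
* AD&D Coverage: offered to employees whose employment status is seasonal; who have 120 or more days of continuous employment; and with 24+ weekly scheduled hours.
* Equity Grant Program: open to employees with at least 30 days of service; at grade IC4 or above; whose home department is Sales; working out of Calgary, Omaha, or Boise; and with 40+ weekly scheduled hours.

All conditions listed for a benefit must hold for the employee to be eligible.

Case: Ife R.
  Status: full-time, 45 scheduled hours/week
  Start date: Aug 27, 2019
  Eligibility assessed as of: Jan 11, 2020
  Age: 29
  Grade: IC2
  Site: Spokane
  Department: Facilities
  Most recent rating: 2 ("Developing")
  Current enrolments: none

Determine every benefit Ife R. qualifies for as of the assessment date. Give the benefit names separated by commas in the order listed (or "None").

None

Service from Aug 27, 2019 to Jan 11, 2020: 137 days.
Education Assistance — service 137 days < 6 months (≈180 days) ✗ → not eligible.
Stock Option Plan — status full-time ✓ (not excluded); service 137 days ≥ 4 weeks (≈28 days) ✓; 45 hrs/wk ≥ 40 ✓; grade IC2 < IC3 ✗ → not eligible.
Volunteer Time Off — service 137 days < 6 months (≈180 days) ✗ → not eligible.
Paid Parental Leave — service 137 days ≥ 45 days ✓; dept Facilities ✗ → not eligible.
Adoption Assistance — status full-time ✓; service 137 days < 1 year (≈365 days) ✗ → not eligible.
AD&D Coverage — status full-time ✗ (requires seasonal) → not eligible.
Equity Grant Program — service 137 days ≥ 30 days ✓; grade IC2 < IC4 ✗ → not eligible.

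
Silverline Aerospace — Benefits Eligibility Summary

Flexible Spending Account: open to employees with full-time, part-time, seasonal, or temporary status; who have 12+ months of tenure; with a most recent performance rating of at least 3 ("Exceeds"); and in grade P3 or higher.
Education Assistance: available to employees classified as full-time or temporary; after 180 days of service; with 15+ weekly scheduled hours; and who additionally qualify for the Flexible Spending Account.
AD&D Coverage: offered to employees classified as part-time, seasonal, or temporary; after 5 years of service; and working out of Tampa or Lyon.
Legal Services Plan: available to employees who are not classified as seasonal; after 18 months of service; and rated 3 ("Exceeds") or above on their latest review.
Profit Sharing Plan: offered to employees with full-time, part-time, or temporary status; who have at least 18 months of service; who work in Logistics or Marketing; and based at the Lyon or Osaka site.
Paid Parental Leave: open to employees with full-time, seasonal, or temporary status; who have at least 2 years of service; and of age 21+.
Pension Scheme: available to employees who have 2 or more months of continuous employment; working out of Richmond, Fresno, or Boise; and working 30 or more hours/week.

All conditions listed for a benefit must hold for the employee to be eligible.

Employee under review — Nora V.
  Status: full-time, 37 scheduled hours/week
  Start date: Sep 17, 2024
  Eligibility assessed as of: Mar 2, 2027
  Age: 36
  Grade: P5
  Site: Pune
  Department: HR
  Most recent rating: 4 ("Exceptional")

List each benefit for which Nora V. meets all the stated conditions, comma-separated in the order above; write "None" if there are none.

Flexible Spending Account, Education Assistance, Legal Services Plan, Paid Parental Leave

Service from Sep 17, 2024 to Mar 2, 2027: 896 days.
Flexible Spending Account — status full-time ✓; service 896 days ≥ 12 months (≈360 days) ✓; rating 4 ≥ 3 ✓; grade P5 ≥ P3 ✓ → eligible.
Education Assistance — status full-time ✓; service 896 days ≥ 180 days ✓; 37 hrs/wk ≥ 15 ✓; eligible for Flexible Spending Account ✓ → eligible.
AD&D Coverage — status full-time ✗ (requires part-time, seasonal, or temporary) → not eligible.
Legal Services Plan — status full-time ✓ (not excluded); service 896 days ≥ 18 months (≈540 days) ✓; rating 4 ≥ 3 ✓ → eligible.
Profit Sharing Plan — status full-time ✓; service 896 days ≥ 18 months (≈540 days) ✓; dept HR ✗ → not eligible.
Paid Parental Leave — status full-time ✓; service 896 days ≥ 2 years (≈730 days) ✓; age 36 ≥ 21 ✓ → eligible.
Pension Scheme — service 896 days ≥ 2 months (≈60 days) ✓; site Pune ✗ (not Richmond, Fresno, or Boise) → not eligible.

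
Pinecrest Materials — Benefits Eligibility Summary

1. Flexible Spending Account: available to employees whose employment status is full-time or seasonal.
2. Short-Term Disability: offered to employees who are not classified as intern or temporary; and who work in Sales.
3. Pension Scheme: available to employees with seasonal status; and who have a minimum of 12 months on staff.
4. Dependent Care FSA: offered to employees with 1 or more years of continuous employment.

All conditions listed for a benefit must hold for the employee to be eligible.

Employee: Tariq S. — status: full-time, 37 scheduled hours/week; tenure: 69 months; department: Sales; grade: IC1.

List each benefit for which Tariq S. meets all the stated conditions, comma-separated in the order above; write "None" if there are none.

Flexible Spending Account — status full-time ✓ → eligible.
Short-Term Disability — status full-time ✓ (not excluded); dept Sales ✓ → eligible.
Pension Scheme — status full-time ✗ (requires seasonal) → not eligible.
Dependent Care FSA — service 69 months ≥ 1 year (≈365 days) ✓ → eligible.

Flexible Spending Account, Short-Term Disability, Dependent Care FSA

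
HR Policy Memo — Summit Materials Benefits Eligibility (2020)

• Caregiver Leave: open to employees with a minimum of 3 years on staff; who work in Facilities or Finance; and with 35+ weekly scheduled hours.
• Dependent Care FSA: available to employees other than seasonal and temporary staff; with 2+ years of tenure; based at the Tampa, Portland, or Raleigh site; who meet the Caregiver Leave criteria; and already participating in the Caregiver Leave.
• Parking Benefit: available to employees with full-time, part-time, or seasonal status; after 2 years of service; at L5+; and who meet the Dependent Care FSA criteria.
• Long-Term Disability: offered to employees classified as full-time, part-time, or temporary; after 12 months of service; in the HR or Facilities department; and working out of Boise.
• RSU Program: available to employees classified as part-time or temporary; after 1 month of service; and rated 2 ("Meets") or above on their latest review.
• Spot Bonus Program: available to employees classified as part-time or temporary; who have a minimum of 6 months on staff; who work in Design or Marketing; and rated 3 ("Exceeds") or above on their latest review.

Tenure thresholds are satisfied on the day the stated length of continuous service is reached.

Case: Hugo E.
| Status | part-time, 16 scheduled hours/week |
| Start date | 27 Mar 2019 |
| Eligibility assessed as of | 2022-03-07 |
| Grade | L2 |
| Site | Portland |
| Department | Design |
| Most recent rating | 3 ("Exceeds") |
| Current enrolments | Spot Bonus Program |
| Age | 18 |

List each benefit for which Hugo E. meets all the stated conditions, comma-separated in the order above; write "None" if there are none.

Service from 27 Mar 2019 to 2022-03-07: 1076 days.
Caregiver Leave — service 1076 days < 3 years (≈1095 days) ✗ → not eligible.
Dependent Care FSA — status part-time ✓ (not excluded); service 1076 days ≥ 2 years (≈730 days) ✓; site Portland ✓; not eligible for Caregiver Leave ✗ → not eligible.
Parking Benefit — status part-time ✓; service 1076 days ≥ 2 years (≈730 days) ✓; grade L2 < L5 ✗ → not eligible.
Long-Term Disability — status part-time ✓; service 1076 days ≥ 12 months (≈360 days) ✓; dept Design ✗ → not eligible.
RSU Program — status part-time ✓; service 1076 days ≥ 1 month (≈30 days) ✓; rating 3 ≥ 2 ✓ → eligible.
Spot Bonus Program — status part-time ✓; service 1076 days ≥ 6 months (≈180 days) ✓; dept Design ✓; rating 3 ≥ 3 ✓ → eligible.

RSU Program, Spot Bonus Program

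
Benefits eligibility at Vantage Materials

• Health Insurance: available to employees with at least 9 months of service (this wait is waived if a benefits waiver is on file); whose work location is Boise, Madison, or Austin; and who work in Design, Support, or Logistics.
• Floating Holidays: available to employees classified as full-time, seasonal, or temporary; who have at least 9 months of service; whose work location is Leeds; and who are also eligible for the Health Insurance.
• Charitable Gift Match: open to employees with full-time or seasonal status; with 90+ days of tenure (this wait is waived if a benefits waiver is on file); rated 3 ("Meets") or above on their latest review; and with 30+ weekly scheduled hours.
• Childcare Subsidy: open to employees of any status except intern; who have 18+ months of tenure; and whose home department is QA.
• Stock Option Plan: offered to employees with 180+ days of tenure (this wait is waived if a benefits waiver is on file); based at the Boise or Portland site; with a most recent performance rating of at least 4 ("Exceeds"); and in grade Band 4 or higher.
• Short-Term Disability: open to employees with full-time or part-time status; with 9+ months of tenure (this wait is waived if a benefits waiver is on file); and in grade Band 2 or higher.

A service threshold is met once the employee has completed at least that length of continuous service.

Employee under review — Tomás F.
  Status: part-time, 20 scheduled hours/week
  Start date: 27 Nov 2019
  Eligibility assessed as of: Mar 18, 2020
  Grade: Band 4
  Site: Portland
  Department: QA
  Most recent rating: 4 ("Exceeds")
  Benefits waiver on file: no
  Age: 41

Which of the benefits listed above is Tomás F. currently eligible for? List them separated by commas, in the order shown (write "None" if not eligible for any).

Service from 27 Nov 2019 to Mar 18, 2020: 112 days.
Health Insurance — no waiver, service 112 days < 9 months (≈270 days) ✗ → not eligible.
Floating Holidays — status part-time ✗ (requires full-time, seasonal, or temporary) → not eligible.
Charitable Gift Match — status part-time ✗ (requires full-time or seasonal) → not eligible.
Childcare Subsidy — status part-time ✓ (not excluded); service 112 days < 18 months (≈540 days) ✗ → not eligible.
Stock Option Plan — no waiver, service 112 days < 180 days ✗ → not eligible.
Short-Term Disability — status part-time ✓; no waiver, service 112 days < 9 months (≈270 days) ✗ → not eligible.

None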